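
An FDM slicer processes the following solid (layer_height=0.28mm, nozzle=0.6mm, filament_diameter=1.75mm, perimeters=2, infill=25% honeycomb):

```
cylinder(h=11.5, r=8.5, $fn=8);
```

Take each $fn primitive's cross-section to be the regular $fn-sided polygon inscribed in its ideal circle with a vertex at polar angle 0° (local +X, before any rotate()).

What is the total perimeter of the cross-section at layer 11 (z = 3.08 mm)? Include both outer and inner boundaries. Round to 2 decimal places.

52.04 mm

At z = 3.08 mm: the cylinder: section is a regular 8-gon, circumradius r=8.5 (perimeter = 2·8·8.500·sin(180°/8) = 52.04 mm). Overall, the cross-section is a single solid region. Total boundary length (outer) = 52.04 mm.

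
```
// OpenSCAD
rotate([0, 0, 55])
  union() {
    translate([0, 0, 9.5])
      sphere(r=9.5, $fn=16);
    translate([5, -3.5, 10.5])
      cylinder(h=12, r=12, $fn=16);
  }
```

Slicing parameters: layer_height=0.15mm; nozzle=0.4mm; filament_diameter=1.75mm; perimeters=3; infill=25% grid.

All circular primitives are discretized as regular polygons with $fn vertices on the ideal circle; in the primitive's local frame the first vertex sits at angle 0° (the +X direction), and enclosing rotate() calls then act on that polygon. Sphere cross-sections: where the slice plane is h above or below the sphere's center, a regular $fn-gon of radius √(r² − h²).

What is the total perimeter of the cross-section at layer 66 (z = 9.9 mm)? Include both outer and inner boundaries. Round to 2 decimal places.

At z = 9.9 mm: the r=9.5 sphere slices to a regular 16-gon of circumradius 9.492 (√(r²−h²) with h=0.4 from center) (perimeter = 2·16·9.492·sin(180°/16) = 59.25 mm); the cylinder at (5, -3.5) is not intersected at this z (z outside [10.5, 22.5]); Merging all regions: only the r=9.5 sphere is present, so the union is just that shape — boundary = 59.25 mm; (rotated 55° about Z; rotation is an isometry so areas/perimeters/island counts are preserved). Overall, the cross-section is a single solid region. Total boundary length (outer) = 59.25 mm.

59.25 mm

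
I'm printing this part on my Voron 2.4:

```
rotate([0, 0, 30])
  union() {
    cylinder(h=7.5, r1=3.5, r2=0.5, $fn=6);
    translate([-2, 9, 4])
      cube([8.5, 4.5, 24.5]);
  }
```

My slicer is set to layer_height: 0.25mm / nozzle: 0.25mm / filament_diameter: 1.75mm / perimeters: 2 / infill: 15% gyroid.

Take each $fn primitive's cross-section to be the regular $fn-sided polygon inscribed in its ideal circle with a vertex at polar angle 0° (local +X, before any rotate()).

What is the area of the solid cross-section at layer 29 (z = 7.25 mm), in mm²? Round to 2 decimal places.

39.19 mm²

At z = 7.25 mm: the cone (r1=3.5→r2=0.5) has section circumradius 0.600 here — a regular 6-gon (area = (6/2)·0.600²·sin(360°/6) = 0.94 mm²); the cube at (-2, 9) (footprint 8.5×4.5) is included at this height (area 38.25 mm²); Taking the union: the 2 present regions are separate (no shared area or edge), so areas and boundary lengths simply add and each stays a separate island — area = 39.19 mm²; (whole slice rotated 30° about Z — lengths, areas and connectivity unchanged). Overall, the cross-section has 2 separate islands. Net area = 39.19 mm².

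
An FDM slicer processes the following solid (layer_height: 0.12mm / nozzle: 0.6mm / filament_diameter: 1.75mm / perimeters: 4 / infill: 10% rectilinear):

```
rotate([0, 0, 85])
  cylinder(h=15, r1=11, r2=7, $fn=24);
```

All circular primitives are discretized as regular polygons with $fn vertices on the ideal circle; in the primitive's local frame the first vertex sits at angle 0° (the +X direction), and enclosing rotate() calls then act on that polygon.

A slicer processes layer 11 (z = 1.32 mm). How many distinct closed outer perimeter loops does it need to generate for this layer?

1

At z = 1.32 mm: the cone: at t=0.088 of its height the radius interpolates to r₁+(r₂−r₁)t = 10.648, giving a regular 24-gon of that circumradius; (rotated 85° about Z; rotation is an isometry so areas/perimeters/island counts are preserved). The result has 1 disconnected region.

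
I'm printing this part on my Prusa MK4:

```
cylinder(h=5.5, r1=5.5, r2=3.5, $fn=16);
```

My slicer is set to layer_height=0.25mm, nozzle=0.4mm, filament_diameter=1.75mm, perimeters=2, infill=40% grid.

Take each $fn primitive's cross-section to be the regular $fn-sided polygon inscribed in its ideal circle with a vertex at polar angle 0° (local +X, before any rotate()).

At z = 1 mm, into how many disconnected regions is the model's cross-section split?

At z = 1 mm: the cone: at t=0.182 of its height the radius interpolates to r₁+(r₂−r₁)t = 5.136, giving a regular 16-gon of that circumradius. The result has 1 disconnected region.

1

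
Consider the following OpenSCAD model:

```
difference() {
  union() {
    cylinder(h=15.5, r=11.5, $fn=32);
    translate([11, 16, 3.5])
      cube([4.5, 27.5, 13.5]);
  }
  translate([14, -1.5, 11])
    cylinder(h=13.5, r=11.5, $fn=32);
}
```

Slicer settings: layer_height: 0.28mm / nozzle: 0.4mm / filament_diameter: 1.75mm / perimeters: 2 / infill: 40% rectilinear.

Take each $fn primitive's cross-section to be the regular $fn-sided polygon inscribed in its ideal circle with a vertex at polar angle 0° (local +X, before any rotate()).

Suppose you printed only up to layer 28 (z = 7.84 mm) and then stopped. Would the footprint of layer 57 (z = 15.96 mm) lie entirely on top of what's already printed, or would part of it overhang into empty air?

Compare the two slices. At z = 7.84: the r=11.5 cylinder gives a regular 32-gon of circumradius 11.5 (constant along its height) (area = (32/2)·11.500²·sin(360°/32) = 412.81 mm²); the cube at (11, 16) (footprint 4.5×27.5) is included at this height (area 123.75 mm²); Taking the union: the 2 present regions are separate (no shared area or edge), so areas and boundary lengths simply add and each stays a separate island — area = 536.56 mm²; the cylinder at (14, -1.5) is not intersected at this z (z outside [11, 24.5]); Subtracting the remaining from the first: none of the subtracted shapes is present at this height, so the result so far is unchanged — area = 536.56 mm². At z = 15.96: the cylinder does not reach this height (z outside [0, 15.5]); the 4.5×27.5 cube at (11, 16) contributes its full rectangle (area 123.75 mm²); Merging all regions: only the 4.5×27.5 cube at (11, 16) is present, so the union is just that shape — area = 123.75 mm²; the r=11.5 cylinder at (14, -1.5) contributes a regular 32-gon of circumradius 11.5 (area = (32/2)·11.500²·sin(360°/32) = 412.81 mm²); Subtracting the remaining from the first: starting from that combined region (123.75 mm²), the r=11.5 cylinder at (14, -1.5) misses the remaining region (no effect) — area = 123.75 mm². Checking containment: the cross-section at z = 15.96 is a subset of the cross-section at z = 7.84.

entirely on top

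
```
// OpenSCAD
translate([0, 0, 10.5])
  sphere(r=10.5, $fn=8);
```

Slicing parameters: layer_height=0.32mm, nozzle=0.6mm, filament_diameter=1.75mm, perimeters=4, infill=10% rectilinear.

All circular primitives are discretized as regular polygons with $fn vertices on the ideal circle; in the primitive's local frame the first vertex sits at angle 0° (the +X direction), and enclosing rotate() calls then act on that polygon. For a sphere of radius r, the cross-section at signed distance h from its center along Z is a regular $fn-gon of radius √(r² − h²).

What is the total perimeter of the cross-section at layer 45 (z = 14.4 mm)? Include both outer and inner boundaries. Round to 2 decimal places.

59.69 mm

At z = 14.4 mm: the r=10.5 sphere slices to a regular 8-gon of circumradius 9.749 (√(r²−h²) with h=3.9 from center) (perimeter = 2·8·9.749·sin(180°/8) = 59.69 mm). Overall, the cross-section is a single solid region. Total boundary length (outer) = 59.69 mm.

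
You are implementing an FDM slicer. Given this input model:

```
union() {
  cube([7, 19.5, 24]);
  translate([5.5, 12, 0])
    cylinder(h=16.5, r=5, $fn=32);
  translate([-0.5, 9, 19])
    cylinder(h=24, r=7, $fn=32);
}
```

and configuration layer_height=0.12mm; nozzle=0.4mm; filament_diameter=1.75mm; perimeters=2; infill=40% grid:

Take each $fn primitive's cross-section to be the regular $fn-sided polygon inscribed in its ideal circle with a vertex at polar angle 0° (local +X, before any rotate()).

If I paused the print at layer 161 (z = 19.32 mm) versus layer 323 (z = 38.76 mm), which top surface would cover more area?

layer 161 (z = 19.32 mm)

Layer 161 (z = 19.32): the cube (footprint 7×19.5) is included at this height (area 136.50 mm²); the cylinder at (5.5, 12) is not intersected at this z (z outside [0, 16.5]); the r=7 cylinder at (-0.5, 9) gives a regular 32-gon of circumradius 7 (constant along its height) (area = (32/2)·7.000²·sin(360°/32) = 152.95 mm²); Taking the union: the regions partially overlap — summed areas 289.45 mm² minus the doubly-counted overlap 69.50 mm² gives 219.95 mm² — area = 219.95 mm². So its area = 219.95 mm². Layer 323 (z = 38.76): the cube is absent (z outside [0, 24]); the cylinder at (5.5, 12) does not reach this height (z outside [0, 16.5]); the r=7 cylinder at (-0.5, 9) contributes a regular 32-gon of circumradius 7 (area = (32/2)·7.000²·sin(360°/32) = 152.95 mm²); Taking the union: only the r=7 cylinder at (-0.5, 9) is present, so the union is just that shape — area = 152.95 mm². So its area = 152.95 mm². Layer 161 is larger (219.95 vs 152.95 mm²).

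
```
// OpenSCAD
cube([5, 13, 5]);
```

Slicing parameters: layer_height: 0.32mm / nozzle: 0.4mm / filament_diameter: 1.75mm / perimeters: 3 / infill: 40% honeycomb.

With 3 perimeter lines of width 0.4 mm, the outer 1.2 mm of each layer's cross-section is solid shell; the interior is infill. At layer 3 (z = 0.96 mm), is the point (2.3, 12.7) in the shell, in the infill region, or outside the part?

shell

At z = 0.96 mm: the cube (footprint 5×13) is included at this height. Overall, the cross-section is a single solid region. The nearest boundary edge runs (5.00, 13.00)→(0.00, 13.00); distance from the point to it = 0.30 mm. The point is inside the cross-section, 0.30 mm from the nearest boundary — within the 1.2 mm shell band (3 × 0.4).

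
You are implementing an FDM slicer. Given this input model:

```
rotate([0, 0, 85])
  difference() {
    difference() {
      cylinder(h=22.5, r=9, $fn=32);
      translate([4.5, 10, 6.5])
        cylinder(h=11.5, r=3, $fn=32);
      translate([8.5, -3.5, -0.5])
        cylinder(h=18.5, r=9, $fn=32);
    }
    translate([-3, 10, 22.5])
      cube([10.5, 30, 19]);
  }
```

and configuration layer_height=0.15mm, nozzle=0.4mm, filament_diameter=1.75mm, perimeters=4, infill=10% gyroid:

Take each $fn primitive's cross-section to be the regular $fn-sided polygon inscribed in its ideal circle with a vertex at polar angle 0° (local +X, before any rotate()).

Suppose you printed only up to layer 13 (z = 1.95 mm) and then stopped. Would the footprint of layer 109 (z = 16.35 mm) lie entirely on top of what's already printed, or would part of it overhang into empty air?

entirely on top

Compare the two slices. At z = 1.95: the r=9 cylinder contributes a regular 32-gon of circumradius 9 (area = (32/2)·9.000²·sin(360°/32) = 252.84 mm²); the cylinder at (4.5, 10) does not reach this height (z outside [6.5, 18]); the r=9 cylinder at (8.5, -3.5) gives a regular 32-gon of circumradius 9 (constant along its height) (area = (32/2)·9.000²·sin(360°/32) = 252.84 mm²); Taking the first minus the rest: starting from the r=9 cylinder (252.84 mm²), the r=9 cylinder at (8.5, -3.5) partially overlaps it — only the 95.45 mm² overlap (of its 252.84 mm²) is removed, clipping the outline — area = 157.38 mm²; the cube at (-3, 10) does not reach this height (z outside [22.5, 41.5]); Subtracting the remaining from the first: none of the subtracted shapes is present at this height, so the result so far is unchanged — area = 157.38 mm²; (rotated 85° about Z; rotation is an isometry so areas/perimeters/island counts are preserved). At z = 16.35: the r=9 cylinder contributes a regular 32-gon of circumradius 9 (area = (32/2)·9.000²·sin(360°/32) = 252.84 mm²); the cylinder at (4.5, 10): section is a regular 32-gon, circumradius r=3 (area = (32/2)·3.000²·sin(360°/32) = 28.09 mm²); the r=9 cylinder at (8.5, -3.5) gives a regular 32-gon of circumradius 9 (constant along its height) (area = (32/2)·9.000²·sin(360°/32) = 252.84 mm²); Subtracting the remaining from the first: starting from the r=9 cylinder (252.84 mm²), the r=3 cylinder at (4.5, 10) partially overlaps it — only the 2.72 mm² overlap (of its 28.09 mm²) is removed, clipping the outline; the r=9 cylinder at (8.5, -3.5) partially overlaps it — only the 95.45 mm² overlap (of its 252.84 mm²) is removed, clipping the outline — area = 154.66 mm²; the cube at (-3, 10) is not intersected at this z (z outside [22.5, 41.5]); After the difference (first − rest): none of the subtracted shapes is present at this height, so that combined region is unchanged — area = 154.66 mm²; (rotated 85° about Z; rotation is an isometry so areas/perimeters/island counts are preserved). Checking containment: the cross-section at z = 16.35 is a subset of the cross-section at z = 1.95.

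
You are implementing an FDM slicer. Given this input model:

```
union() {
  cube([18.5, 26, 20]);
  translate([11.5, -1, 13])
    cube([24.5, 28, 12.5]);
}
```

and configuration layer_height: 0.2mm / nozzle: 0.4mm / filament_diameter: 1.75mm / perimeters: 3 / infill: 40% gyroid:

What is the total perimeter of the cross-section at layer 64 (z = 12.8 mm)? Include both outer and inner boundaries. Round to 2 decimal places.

89.00 mm

At z = 12.8 mm: the cube is present — its section is the full 18.5×26 rectangle (perimeter 89.00 mm); the cube at (11.5, -1) does not reach this height (z outside [13, 25.5]); Merging all regions: only the 18.5×26 cube is present, so the union is just that shape — boundary = 89.00 mm. Overall, the cross-section is a single solid region. Total boundary length (outer) = 89.00 mm.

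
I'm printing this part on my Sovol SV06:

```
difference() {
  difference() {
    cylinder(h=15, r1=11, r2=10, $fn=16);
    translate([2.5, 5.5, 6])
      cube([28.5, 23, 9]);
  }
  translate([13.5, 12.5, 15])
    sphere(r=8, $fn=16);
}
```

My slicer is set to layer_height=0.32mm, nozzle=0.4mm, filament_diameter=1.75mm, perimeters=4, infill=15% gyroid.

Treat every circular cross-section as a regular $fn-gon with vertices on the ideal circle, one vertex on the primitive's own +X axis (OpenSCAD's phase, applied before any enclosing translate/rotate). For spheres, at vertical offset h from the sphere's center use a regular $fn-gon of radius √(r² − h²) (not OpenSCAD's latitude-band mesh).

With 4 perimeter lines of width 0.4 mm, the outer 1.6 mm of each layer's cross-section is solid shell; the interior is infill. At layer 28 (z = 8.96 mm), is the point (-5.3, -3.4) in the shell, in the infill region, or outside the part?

At z = 8.96 mm: the cone (r1=11→r2=10) has section circumradius 10.403 here — a regular 16-gon; the cube at (2.5, 5.5) (footprint 28.5×23) is included at this height; Subtracting the remaining from the first: starting from the cone, the 28.5×23 cube at (2.5, 5.5) partially overlaps it — only the 17.52 mm² overlap (of its 655.50 mm²) is removed, clipping the outline — 1 connected region; the r=8 sphere at (13.5, 12.5) contributes a regular 16-gon of circumradius √(8²−6.04²) = 5.246; Subtracting the remaining from the first: starting from the result so far, the r=8 sphere at (13.5, 12.5) misses the remaining region (no effect) — 1 connected region. Overall, the cross-section is a single solid region. The nearest boundary edge runs (-7.36, -7.36)→(-9.61, -3.98); distance from the point to it = 3.91 mm. The point is inside the cross-section and 3.91 mm from the nearest boundary — more than the 1.6 mm shell width (4 × 0.4), so it's in the infill interior.

infill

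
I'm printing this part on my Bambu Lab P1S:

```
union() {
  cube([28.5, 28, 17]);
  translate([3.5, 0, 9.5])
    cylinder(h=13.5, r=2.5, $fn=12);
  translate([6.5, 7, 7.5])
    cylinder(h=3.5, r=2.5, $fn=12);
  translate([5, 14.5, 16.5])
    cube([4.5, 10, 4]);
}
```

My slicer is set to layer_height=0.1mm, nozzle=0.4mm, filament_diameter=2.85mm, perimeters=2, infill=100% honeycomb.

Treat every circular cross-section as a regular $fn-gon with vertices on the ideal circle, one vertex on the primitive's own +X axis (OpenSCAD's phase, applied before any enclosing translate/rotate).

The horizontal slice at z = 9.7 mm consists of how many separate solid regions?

At z = 9.7 mm: the 28.5×28 cube contributes its full rectangle; the r=2.5 cylinder at (3.5, 0) contributes a regular 12-gon of circumradius 2.5; the r=2.5 cylinder at (6.5, 7) gives a regular 12-gon of circumradius 2.5 (constant along its height); the cube at (5, 14.5) does not reach this height (z outside [16.5, 20.5]); Taking the union: the regions partially overlap (shared area 28.12 mm²), so overlapping operands fuse into one piece — 1 connected region. The result has 1 disconnected region.

1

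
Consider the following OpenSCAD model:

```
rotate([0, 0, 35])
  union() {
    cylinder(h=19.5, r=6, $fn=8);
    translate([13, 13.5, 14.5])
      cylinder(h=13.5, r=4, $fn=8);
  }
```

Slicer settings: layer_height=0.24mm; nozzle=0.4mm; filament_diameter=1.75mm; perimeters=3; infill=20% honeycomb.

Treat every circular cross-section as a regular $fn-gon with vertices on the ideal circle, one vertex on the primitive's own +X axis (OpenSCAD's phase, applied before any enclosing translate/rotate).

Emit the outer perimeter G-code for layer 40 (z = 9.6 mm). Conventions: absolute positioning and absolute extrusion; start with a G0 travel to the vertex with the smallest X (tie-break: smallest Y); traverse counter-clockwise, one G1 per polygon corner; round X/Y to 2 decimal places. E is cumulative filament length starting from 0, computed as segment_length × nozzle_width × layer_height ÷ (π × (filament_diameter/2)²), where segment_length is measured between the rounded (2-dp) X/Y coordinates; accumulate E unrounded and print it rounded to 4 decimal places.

At z = 9.6 mm: the cylinder: section is a regular 8-gon, circumradius r=6; the cylinder at (13, 13.5) is absent (z outside [14.5, 28]); Combining (union): only the r=6 cylinder is present, so the union is just that shape — 1 connected region; (rotated 35° about Z; rotation is an isometry so areas/perimeters/island counts are preserved). The outline is a single polygon with 8 vertices. Extrusion per mm of travel: 0.4 × 0.24 / (π × 0.875²) = 0.039912. Accumulating E over each segment gives final E = 1.4658.

G0 X-5.91 Y1.04 Z9.60
G1 X-4.91 Y-3.44 E0.1832
G1 X-1.04 Y-5.91 E0.3664
G1 X3.44 Y-4.91 E0.5497
G1 X5.91 Y-1.04 E0.7329
G1 X4.91 Y3.44 E0.9161
G1 X1.04 Y5.91 E1.0993
G1 X-3.44 Y4.91 E1.2825
G1 X-5.91 Y1.04 E1.4658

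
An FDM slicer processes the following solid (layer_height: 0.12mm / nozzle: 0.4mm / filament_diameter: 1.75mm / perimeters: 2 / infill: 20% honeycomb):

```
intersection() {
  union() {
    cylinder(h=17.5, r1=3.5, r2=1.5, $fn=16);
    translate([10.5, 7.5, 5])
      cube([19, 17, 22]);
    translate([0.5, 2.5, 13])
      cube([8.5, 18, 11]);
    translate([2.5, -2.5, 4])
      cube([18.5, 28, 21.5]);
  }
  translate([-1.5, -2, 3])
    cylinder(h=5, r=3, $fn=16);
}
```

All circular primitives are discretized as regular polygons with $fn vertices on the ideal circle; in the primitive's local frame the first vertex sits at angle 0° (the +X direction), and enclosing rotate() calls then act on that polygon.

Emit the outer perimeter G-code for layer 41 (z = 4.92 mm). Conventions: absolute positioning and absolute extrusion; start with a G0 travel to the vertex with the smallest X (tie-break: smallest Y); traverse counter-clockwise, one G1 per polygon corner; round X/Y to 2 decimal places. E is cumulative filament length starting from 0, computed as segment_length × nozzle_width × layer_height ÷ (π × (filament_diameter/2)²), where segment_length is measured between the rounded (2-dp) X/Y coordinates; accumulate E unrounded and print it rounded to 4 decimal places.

At z = 4.92 mm: the cone: at t=0.281 of its height the radius interpolates to r₁+(r₂−r₁)t = 2.938, giving a regular 16-gon of that circumradius; the cube at (10.5, 7.5) is not intersected at this z (z outside [5, 27]); the cube at (0.5, 2.5) is absent (z outside [13, 24]); the 18.5×28 cube at (2.5, -2.5) contributes its full rectangle; Merging all regions: the regions partially overlap (shared area 0.80 mm²), so overlapping operands fuse into one piece — 1 connected region; the cylinder at (-1.5, -2): section is a regular 16-gon, circumradius r=3; Taking the intersection: the r=3 cylinder at (-1.5, -2) partially overlaps the result so far; clipping to the common part keeps 12.79 mm² — 1 connected region. The outline is a single polygon with 14 vertices. Extrusion per mm of travel: 0.4 × 0.12 / (π × 0.875²) = 0.019956. Accumulating E over each segment gives final E = 0.2658.

G0 X-2.94 Y0.00 Z4.92
G1 X-2.71 Y-1.12 E0.0228
G1 X-2.08 Y-2.08 E0.0457
G1 X-1.12 Y-2.71 E0.0686
G1 X0.00 Y-2.94 E0.0915
G1 X1.12 Y-2.71 E0.1143
G1 X1.39 Y-2.53 E0.1208
G1 X1.50 Y-2.00 E0.1316
G1 X1.27 Y-0.85 E0.1550
G1 X0.62 Y0.12 E0.1783
G1 X-0.35 Y0.77 E0.2016
G1 X-1.50 Y1.00 E0.2250
G1 X-2.65 Y0.77 E0.2484
G1 X-2.81 Y0.67 E0.2521
G1 X-2.94 Y0.00 E0.2658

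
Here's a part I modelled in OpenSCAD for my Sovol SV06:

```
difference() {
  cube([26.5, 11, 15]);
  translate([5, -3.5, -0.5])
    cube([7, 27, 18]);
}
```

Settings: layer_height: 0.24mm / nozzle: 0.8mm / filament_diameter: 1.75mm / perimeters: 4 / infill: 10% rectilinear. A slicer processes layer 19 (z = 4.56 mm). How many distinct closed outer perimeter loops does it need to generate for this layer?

At z = 4.56 mm: the cube is present — its section is the full 26.5×11 rectangle; the cube at (5, -3.5) (footprint 7×27) is included at this height; After the difference (first − rest): starting from the 26.5×11 cube, the 7×27 cube at (5, -3.5) partially overlaps it — only the 77.00 mm² overlap (of its 189.00 mm²) is removed, clipping the outline — 2 connected regions. The result has 2 disconnected regions.

2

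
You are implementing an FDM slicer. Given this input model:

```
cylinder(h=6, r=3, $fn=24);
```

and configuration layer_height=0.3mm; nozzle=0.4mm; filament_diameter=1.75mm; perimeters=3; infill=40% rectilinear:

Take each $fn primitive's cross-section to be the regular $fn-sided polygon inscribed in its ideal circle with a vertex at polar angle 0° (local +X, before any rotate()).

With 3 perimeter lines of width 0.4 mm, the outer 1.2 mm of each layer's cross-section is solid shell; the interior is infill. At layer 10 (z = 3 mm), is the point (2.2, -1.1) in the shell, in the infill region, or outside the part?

At z = 3 mm: the r=3 cylinder gives a regular 24-gon of circumradius 3 (constant along its height). Overall, the cross-section is a single solid region. The nearest boundary edge runs (2.60, -1.50)→(2.90, -0.78); distance from the point to it = 0.52 mm. The point is inside the cross-section, 0.52 mm from the nearest boundary — within the 1.2 mm shell band (3 × 0.4).

shell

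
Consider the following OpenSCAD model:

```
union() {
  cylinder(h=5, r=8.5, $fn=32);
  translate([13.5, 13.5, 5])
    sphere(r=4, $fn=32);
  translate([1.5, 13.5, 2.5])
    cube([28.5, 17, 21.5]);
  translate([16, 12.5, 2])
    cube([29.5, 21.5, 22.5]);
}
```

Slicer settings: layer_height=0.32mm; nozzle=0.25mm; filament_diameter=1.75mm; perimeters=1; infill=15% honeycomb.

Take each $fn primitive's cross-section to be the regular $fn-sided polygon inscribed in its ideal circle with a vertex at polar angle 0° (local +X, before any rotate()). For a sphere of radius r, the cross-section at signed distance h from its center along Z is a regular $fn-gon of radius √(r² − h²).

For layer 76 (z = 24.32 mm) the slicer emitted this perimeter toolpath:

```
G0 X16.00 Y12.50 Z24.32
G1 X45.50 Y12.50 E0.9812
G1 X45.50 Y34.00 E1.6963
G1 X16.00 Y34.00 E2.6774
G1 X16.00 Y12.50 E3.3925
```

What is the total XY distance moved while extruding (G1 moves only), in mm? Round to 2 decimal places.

102.00 mm

Sum the Euclidean lengths of each G1 segment: total = 102.00 mm.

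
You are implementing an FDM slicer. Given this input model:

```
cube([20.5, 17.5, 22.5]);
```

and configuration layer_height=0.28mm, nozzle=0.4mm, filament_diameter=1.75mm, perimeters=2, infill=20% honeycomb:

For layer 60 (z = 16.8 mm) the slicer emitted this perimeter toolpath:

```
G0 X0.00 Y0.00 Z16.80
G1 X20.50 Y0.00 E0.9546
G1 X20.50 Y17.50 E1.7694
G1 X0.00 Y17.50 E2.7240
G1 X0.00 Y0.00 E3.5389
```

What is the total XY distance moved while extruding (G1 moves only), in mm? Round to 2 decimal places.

Sum the Euclidean lengths of each G1 segment: total = 76.00 mm.

76.00 mm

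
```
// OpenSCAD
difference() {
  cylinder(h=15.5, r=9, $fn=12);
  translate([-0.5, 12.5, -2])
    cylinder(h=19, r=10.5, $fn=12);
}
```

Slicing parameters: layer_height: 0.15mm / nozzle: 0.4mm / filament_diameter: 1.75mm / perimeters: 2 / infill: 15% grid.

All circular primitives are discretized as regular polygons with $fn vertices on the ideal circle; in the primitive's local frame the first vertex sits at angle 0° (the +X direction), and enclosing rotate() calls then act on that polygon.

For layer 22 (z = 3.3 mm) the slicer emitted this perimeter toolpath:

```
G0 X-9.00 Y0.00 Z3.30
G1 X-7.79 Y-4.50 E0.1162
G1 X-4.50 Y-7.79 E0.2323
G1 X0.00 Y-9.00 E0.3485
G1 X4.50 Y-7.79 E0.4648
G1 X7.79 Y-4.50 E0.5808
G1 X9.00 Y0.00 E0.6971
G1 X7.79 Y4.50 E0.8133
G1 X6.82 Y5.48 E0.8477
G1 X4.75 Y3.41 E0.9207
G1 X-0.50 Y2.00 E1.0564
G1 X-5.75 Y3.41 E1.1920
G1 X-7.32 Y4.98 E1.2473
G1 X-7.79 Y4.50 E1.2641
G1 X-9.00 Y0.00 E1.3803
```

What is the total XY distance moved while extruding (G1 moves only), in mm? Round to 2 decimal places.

Sum the Euclidean lengths of each G1 segment: total = 55.34 mm.

55.34 mm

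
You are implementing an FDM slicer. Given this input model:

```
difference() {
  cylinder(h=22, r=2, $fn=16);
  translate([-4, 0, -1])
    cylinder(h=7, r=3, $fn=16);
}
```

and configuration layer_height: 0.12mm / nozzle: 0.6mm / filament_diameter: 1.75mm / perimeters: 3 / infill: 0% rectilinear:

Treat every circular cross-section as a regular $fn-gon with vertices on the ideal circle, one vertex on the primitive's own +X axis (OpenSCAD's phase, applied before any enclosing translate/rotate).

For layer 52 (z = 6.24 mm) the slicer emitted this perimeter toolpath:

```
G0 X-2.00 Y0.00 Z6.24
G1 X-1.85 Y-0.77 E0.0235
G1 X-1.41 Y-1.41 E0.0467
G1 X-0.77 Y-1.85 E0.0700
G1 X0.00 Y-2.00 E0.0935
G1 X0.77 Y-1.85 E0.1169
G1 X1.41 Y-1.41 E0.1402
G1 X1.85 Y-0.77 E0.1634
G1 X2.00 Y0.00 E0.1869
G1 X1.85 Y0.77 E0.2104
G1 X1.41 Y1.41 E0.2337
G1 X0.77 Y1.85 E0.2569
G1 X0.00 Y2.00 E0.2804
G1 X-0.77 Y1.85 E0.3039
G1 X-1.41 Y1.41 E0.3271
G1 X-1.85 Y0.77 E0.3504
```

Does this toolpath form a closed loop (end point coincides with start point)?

Start point (G0): (-2.00, 0.00). End point (last G1): the path does not return to the start — open.

no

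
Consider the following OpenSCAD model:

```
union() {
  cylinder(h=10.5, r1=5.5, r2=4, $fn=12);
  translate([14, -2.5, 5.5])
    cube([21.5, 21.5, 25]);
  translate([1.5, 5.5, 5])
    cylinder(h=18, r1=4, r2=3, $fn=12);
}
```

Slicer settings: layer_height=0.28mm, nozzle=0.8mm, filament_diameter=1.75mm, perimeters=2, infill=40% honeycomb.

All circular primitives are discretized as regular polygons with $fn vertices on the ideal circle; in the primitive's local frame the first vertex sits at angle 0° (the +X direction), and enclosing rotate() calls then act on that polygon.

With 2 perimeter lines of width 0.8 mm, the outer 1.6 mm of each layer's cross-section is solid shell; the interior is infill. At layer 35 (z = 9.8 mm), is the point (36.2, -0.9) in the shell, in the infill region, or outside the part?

outside

At z = 9.8 mm: the cone (r1=5.5→r2=4) has section circumradius 4.100 here — a regular 12-gon; the 21.5×21.5 cube at (14, -2.5) contributes its full rectangle; the cone at (1.5, 5.5) (r1=4→r2=3) has section circumradius 3.733 here — a regular 12-gon; Merging all regions: the regions partially overlap (shared area 6.79 mm²), so overlapping operands fuse into one piece — 2 connected regions. Overall, the cross-section has 2 separate islands. The nearest boundary edge runs (35.50, 19.00)→(35.50, -2.50); distance from the point to it = 0.70 mm. The point is not inside any of the regions above, so it lies outside the cross-section (0.70 mm from the nearest boundary).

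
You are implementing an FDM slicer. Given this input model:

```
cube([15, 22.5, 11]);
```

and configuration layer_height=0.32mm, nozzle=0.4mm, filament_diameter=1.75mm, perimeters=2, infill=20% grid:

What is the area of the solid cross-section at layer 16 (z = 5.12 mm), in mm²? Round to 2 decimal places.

337.50 mm²

At z = 5.12 mm: the 15×22.5 cube contributes its full rectangle (area 337.50 mm²). Overall, the cross-section is a single solid region. Net area = 337.50 mm².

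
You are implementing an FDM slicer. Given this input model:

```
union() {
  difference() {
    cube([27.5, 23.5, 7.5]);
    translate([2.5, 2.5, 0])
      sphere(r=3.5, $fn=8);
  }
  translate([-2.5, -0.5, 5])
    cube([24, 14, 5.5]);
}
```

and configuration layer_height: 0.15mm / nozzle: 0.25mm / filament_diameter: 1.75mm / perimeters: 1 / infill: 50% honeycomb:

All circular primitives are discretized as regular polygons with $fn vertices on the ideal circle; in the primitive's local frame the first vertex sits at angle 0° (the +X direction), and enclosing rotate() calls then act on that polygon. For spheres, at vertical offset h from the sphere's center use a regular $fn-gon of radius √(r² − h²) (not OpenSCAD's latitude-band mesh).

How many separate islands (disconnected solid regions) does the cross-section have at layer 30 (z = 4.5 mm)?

1

At z = 4.5 mm: the 27.5×23.5 cube contributes its full rectangle; the sphere at (2.5, 2.5) does not reach this height (|z−center|=4.500 > r=3.5); After the difference (first − rest): none of the subtracted shapes is present at this height, so the 27.5×23.5 cube is unchanged — 1 connected region; the cube at (-2.5, -0.5) is absent (z outside [5, 10.5]); Taking the union: only that combined region is present, so the union is just that shape — 1 connected region. Overall, the cross-section is a single solid region. Island count = 1.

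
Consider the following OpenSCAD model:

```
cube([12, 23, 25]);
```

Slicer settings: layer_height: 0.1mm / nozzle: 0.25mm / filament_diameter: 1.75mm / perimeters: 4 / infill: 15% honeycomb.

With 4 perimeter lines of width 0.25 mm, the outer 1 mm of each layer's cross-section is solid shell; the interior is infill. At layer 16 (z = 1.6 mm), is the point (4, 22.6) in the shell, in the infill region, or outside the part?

At z = 1.6 mm: the cube (footprint 12×23) is included at this height. Overall, the cross-section is a single solid region. The nearest boundary edge runs (12.00, 23.00)→(0.00, 23.00); distance from the point to it = 0.40 mm. The point is inside the cross-section, 0.40 mm from the nearest boundary — within the 1 mm shell band (4 × 0.25).

shell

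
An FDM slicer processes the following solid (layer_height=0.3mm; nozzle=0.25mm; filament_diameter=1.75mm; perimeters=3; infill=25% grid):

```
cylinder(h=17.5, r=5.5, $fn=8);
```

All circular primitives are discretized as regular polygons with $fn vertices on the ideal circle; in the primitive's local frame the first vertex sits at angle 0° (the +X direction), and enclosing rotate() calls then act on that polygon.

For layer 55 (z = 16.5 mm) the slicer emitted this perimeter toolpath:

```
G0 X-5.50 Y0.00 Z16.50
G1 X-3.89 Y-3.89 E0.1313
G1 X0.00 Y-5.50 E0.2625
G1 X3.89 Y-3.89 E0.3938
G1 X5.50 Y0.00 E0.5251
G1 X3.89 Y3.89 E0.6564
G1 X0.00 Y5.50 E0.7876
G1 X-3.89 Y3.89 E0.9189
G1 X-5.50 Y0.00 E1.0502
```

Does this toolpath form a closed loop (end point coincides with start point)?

Start point (G0): (-5.50, 0.00). End point (last G1): the path returns to the start — closed.

yes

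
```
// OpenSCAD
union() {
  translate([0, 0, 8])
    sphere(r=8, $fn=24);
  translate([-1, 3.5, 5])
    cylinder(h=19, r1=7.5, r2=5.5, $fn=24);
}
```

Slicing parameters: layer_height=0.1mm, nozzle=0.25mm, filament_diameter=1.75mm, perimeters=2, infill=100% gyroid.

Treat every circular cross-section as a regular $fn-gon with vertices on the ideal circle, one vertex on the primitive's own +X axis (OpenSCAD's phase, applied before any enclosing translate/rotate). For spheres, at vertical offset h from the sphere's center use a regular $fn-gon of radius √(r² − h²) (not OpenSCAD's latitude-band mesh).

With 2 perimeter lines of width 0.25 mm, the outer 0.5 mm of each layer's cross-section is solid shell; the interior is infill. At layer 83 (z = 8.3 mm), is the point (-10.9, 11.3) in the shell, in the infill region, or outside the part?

outside

At z = 8.3 mm: the sphere: section is a regular 24-gon, circumradius = √(r²−h²) = √(8²−0.3²) = 7.994; the cone at (-1, 3.5) contributes a regular 24-gon of circumradius 7.153 (interpolated between r1=7.5 and r2=5.5 at t=0.174); Merging all regions: the regions partially overlap (shared area 122.92 mm²), so overlapping operands fuse into one piece — 1 connected region. Overall, the cross-section is a single solid region. The nearest boundary edge runs (-7.19, 7.08)→(-6.06, 8.56); distance from the point to it = 5.51 mm. The point is not inside any of the regions above, so it lies outside the cross-section (5.51 mm from the nearest boundary).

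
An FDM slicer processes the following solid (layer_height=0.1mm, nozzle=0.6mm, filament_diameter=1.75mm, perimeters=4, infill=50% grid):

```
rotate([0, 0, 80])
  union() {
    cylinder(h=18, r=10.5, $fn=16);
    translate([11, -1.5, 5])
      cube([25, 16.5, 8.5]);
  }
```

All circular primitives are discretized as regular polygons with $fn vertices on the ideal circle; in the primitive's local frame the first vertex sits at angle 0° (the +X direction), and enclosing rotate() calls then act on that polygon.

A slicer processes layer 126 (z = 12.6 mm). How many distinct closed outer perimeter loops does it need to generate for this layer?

2

At z = 12.6 mm: the r=10.5 cylinder gives a regular 16-gon of circumradius 10.5 (constant along its height); the cube at (11, -1.5) (footprint 25×16.5) is included at this height; Combining (union): the 2 present regions are separate (no shared area or edge), so areas and boundary lengths simply add and each stays a separate island — 2 connected regions; (whole slice rotated 80° about Z — lengths, areas and connectivity unchanged). The result has 2 disconnected regions.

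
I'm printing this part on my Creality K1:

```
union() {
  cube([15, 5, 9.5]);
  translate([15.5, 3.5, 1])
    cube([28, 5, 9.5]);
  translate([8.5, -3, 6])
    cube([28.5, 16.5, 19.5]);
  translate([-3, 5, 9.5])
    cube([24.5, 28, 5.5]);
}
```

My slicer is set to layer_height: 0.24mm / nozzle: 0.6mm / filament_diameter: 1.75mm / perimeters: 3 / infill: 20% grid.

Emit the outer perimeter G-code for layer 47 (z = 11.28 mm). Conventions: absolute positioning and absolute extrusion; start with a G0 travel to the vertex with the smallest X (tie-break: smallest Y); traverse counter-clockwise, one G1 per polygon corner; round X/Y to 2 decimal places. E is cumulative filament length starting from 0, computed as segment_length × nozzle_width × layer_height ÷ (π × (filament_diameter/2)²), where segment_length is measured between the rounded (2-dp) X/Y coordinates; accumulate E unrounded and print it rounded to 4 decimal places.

At z = 11.28 mm: the cube is not intersected at this z (z outside [0, 9.5]); the cube at (15.5, 3.5) is not intersected at this z (z outside [1, 10.5]); the cube at (8.5, -3) (footprint 28.5×16.5) is included at this height; the 24.5×28 cube at (-3, 5) contributes its full rectangle; Combining (union): the regions partially overlap (shared area 110.50 mm²), so overlapping operands fuse into one piece — 1 connected region. The outline is a single polygon with 8 vertices. Extrusion per mm of travel: 0.6 × 0.24 / (π × 0.875²) = 0.059868. Accumulating E over each segment gives final E = 9.1000.

G0 X-3.00 Y5.00 Z11.28
G1 X8.50 Y5.00 E0.6885
G1 X8.50 Y-3.00 E1.1674
G1 X37.00 Y-3.00 E2.8737
G1 X37.00 Y13.50 E3.8615
G1 X21.50 Y13.50 E4.7895
G1 X21.50 Y33.00 E5.9569
G1 X-3.00 Y33.00 E7.4237
G1 X-3.00 Y5.00 E9.1000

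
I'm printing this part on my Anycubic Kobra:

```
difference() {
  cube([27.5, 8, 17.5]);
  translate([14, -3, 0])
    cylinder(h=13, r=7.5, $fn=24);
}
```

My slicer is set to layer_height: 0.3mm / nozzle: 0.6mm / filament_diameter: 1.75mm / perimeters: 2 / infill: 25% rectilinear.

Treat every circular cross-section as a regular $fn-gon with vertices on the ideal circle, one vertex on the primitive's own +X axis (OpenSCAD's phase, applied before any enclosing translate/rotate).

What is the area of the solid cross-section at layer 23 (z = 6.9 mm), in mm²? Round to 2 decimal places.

At z = 6.9 mm: the 27.5×8 cube contributes its full rectangle (area 220.00 mm²); the cylinder at (14, -3): section is a regular 24-gon, circumradius r=7.5 (area = (24/2)·7.500²·sin(360°/24) = 174.70 mm²); Subtracting the remaining from the first: starting from the 27.5×8 cube (220.00 mm²), the r=7.5 cylinder at (14, -3) partially overlaps it — only the 43.85 mm² overlap (of its 174.70 mm²) is removed, clipping the outline — area = 176.15 mm². Overall, the cross-section is a single solid region. Net area = 176.15 mm².

176.15 mm²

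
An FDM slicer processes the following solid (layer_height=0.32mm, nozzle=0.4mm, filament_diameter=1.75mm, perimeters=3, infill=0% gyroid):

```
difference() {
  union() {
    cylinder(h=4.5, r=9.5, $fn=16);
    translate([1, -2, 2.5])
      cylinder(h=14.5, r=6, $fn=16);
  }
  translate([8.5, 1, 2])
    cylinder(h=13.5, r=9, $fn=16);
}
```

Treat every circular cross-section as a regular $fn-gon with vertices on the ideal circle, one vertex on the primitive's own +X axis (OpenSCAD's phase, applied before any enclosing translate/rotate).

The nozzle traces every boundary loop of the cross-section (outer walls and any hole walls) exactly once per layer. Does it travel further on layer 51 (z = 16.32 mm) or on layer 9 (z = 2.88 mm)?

layer 9 (z = 2.88 mm)

Layer 51 (z = 16.32): the cylinder is absent (z outside [0, 4.5]); the r=6 cylinder at (1, -2) gives a regular 16-gon of circumradius 6 (constant along its height) (perimeter = 2·16·6.000·sin(180°/16) = 37.46 mm); Taking the union: only the r=6 cylinder at (1, -2) is present, so the union is just that shape — boundary = 37.46 mm; the cylinder at (8.5, 1) is absent (z outside [2, 15.5]); After the difference (first − rest): none of the subtracted shapes is present at this height, so that combined region is unchanged — boundary = 37.46 mm. So its perimeter = 37.46 mm. Layer 9 (z = 2.88): the r=9.5 cylinder contributes a regular 16-gon of circumradius 9.5 (perimeter = 2·16·9.500·sin(180°/16) = 59.31 mm); the r=6 cylinder at (1, -2) gives a regular 16-gon of circumradius 6 (constant along its height) (perimeter = 2·16·6.000·sin(180°/16) = 37.46 mm); Merging all regions: the r=6 cylinder at (1, -2) lies entirely inside the r=9.5 cylinder, so the union is just the r=9.5 cylinder — boundary = 59.31 mm; the r=9 cylinder at (8.5, 1) gives a regular 16-gon of circumradius 9 (constant along its height) (perimeter = 2·16·9.000·sin(180°/16) = 56.19 mm); Subtracting the remaining from the first: starting from the result so far, the r=9 cylinder at (8.5, 1) partially overlaps it — only the 111.49 mm² overlap (of its 247.98 mm²) is removed, clipping the outline — boundary = 60.19 mm. So its perimeter = 60.19 mm. Layer 9 is larger (60.19 vs 37.46 mm).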